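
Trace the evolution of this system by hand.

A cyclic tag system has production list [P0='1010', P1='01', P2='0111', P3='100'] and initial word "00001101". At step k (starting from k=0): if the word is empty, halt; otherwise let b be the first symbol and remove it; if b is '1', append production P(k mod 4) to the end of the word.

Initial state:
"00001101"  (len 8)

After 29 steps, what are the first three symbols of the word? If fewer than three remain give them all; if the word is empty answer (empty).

gen 0: "00001101"  (len 8)
gen 1: "0001101"  (len 7)
gen 2: "001101"  (len 6)
gen 3: "01101"  (len 5)
gen 4: "1101"  (len 4)
gen 5: "1011010"  (len 7)
gen 6: "01101001"  (len 8)
gen 7: "1101001"  (len 7)
gen 8: "101001100"  (len 9)
gen 9: "010011001010"  (len 12)
gen 10: "10011001010"  (len 11)
gen 11: "00110010100111"  (len 14)
gen 12: "0110010100111"  (len 13)
gen 13: "110010100111"  (len 12)
gen 14: "1001010011101"  (len 13)
gen 15: "0010100111010111"  (len 16)
gen 16: "010100111010111"  (len 15)
gen 17: "10100111010111"  (len 14)
gen 18: "010011101011101"  (len 15)
gen 19: "10011101011101"  (len 14)
gen 20: "0011101011101100"  (len 16)
gen 21: "011101011101100"  (len 15)
gen 22: "11101011101100"  (len 14)
gen 23: "11010111011000111"  (len 17)
gen 24: "1010111011000111100"  (len 19)
gen 25: "0101110110001111001010"  (len 22)
gen 26: "101110110001111001010"  (len 21)
gen 27: "011101100011110010100111"  (len 24)
gen 28: "11101100011110010100111"  (len 23)
gen 29: "11011000111100101001111010"  (len 26)

110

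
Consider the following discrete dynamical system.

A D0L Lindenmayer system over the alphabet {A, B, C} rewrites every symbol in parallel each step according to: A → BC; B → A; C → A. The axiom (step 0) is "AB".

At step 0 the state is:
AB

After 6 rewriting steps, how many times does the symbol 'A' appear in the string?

8

step 0: AB
step 1: BCA
step 2: AABC
step 3: BCBCAA
step 4: AAAABCBC
step 5: BCBCBCBCAAAA
step 6: AAAAAAAABCBCBCBC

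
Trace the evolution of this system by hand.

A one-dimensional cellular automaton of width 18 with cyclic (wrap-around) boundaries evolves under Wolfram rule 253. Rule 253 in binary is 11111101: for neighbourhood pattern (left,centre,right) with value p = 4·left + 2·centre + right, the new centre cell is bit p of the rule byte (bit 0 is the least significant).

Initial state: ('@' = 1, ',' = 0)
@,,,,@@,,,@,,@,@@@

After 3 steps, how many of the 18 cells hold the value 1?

18

t=0: @,,,,@@,,,@,,@,@@@
t=1: @@@@,@@@@,@@,@@@@@
t=2: @@@@@@@@@@@@@@@@@@
t=3: @@@@@@@@@@@@@@@@@@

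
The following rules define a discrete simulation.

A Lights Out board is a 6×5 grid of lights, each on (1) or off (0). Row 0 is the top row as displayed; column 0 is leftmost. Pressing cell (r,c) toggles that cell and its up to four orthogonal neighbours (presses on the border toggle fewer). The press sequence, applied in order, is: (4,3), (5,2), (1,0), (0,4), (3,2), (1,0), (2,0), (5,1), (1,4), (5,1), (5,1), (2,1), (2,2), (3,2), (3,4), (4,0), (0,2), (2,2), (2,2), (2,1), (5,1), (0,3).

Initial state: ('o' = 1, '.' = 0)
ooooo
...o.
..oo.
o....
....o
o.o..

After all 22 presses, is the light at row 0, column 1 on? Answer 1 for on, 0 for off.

gen 0: ooooo
...o.
..oo.
o....
....o
o.o..
gen 1: ooooo
...o.
..oo.
o..o.
..oo.
o.oo.
gen 2: ooooo
...o.
..oo.
o..o.
...o.
oo...
gen 3: .oooo
oo.o.
o.oo.
o..o.
...o.
oo...
gen 4: .oo..
oo.oo
o.oo.
o..o.
...o.
oo...
gen 5: .oo..
oo.oo
o..o.
ooo..
..oo.
oo...
gen 6: ooo..
...oo
...o.
ooo..
..oo.
oo...
gen 7: ooo..
o..oo
oo.o.
.oo..
..oo.
oo...
gen 8: ooo..
o..oo
oo.o.
.oo..
.ooo.
..o..
gen 9: ooo.o
o....
oo.oo
.oo..
.ooo.
..o..
gen 10: ooo.o
o....
oo.oo
.oo..
..oo.
oo...
gen 11: ooo.o
o....
oo.oo
.oo..
.ooo.
..o..
gen 12: ooo.o
oo...
..ooo
..o..
.ooo.
..o..
gen 13: ooo.o
ooo..
.o..o
.....
.ooo.
..o..
gen 14: ooo.o
ooo..
.oo.o
.ooo.
.o.o.
..o..
gen 15: ooo.o
ooo..
.oo..
.oo.o
.o.oo
..o..
gen 16: ooo.o
ooo..
.oo..
ooo.o
o..oo
o.o..
gen 17: o..oo
oo...
.oo..
ooo.o
o..oo
o.o..
gen 18: o..oo
ooo..
...o.
oo..o
o..oo
o.o..
gen 19: o..oo
oo...
.oo..
ooo.o
o..oo
o.o..
gen 20: o..oo
o....
o....
o.o.o
o..oo
o.o..
gen 21: o..oo
o....
o....
o.o.o
oo.oo
.o...
gen 22: o.o..
o..o.
o....
o.o.o
oo.oo
.o...

0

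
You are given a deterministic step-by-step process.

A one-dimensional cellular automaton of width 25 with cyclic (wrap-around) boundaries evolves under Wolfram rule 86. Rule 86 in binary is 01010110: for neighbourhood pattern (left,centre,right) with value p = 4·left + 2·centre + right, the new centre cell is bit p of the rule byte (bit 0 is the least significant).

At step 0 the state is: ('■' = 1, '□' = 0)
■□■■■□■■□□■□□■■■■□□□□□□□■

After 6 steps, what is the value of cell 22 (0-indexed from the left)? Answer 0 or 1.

1

t=0: ■□■■■□■■□□■□□■■■■□□□□□□□■
t=1: ■□□□■□□■■■■■■□□□■■□□□□□■□
t=2: ■■□■■■■□□□□□■■□■□■■□□□■■□
t=3: □■□□□□■■□□□■□■□■□□■■□■□■□
t=4: ■■■□□■□■■□■■□■□■■■□■□■□■■
t=5: □□■■■■□□■□□■□■□□□■□■□■□□□
t=6: □■□□□■■■■■■■□■■□■■□■□■■□□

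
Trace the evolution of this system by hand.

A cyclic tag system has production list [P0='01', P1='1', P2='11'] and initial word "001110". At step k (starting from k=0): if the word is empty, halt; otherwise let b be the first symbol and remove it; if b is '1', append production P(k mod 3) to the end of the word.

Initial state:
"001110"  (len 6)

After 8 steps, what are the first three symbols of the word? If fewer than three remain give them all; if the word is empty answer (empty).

011

gen 0: "001110"  (len 6)
gen 1: "01110"  (len 5)
gen 2: "1110"  (len 4)
gen 3: "11011"  (len 5)
gen 4: "101101"  (len 6)
gen 5: "011011"  (len 6)
gen 6: "11011"  (len 5)
gen 7: "101101"  (len 6)
gen 8: "011011"  (len 6)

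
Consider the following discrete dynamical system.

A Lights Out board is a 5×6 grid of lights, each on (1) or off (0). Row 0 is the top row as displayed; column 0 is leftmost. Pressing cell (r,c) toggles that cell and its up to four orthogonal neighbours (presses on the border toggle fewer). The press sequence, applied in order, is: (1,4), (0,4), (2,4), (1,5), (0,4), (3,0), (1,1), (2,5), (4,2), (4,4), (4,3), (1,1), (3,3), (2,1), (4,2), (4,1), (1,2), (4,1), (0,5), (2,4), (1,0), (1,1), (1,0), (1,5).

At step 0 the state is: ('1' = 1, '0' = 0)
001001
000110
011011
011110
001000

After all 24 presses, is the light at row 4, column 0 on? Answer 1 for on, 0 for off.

1

t=0: 001001
000110
011011
011110
001000
t=1: 001011
000001
011001
011110
001000
t=2: 001100
000011
011001
011110
001000
t=3: 001100
000001
011110
011100
001000
t=4: 001101
000010
011111
011100
001000
t=5: 001010
000000
011111
011100
001000
t=6: 001010
000000
111111
101100
101000
t=7: 011010
111000
101111
101100
101000
t=8: 011010
111001
101100
101101
101000
t=9: 011010
111001
101100
100101
110100
t=10: 011010
111001
101100
100111
110011
t=11: 011010
111001
101100
100011
111101
t=12: 001010
000001
111100
100011
111101
t=13: 001010
000001
111000
101101
111001
t=14: 001010
010001
000000
111101
111001
t=15: 001010
010001
000000
110101
100101
t=16: 001010
010001
000000
100101
011101
t=17: 000010
001101
001000
100101
011101
t=18: 000010
001101
001000
110101
100101
t=19: 000001
001100
001000
110101
100101
t=20: 000001
001110
001111
110111
100101
t=21: 100001
111110
101111
110111
100101
t=22: 110001
000110
111111
110111
100101
t=23: 010001
110110
011111
110111
100101
t=24: 010000
110101
011110
110111
100101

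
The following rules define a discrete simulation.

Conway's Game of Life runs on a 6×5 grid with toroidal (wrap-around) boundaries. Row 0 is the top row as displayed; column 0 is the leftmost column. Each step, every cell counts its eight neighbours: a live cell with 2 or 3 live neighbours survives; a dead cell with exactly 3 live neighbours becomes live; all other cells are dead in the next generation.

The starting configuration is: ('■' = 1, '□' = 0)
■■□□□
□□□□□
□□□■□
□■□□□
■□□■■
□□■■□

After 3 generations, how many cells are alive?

8

t=0: ■■□□□
□□□□□
□□□■□
□■□□□
■□□■■
□□■■□
t=1: □■■□□
□□□□□
□□□□□
■□■■□
■■□■■
□□■■□
t=2: □■■■□
□□□□□
□□□□□
■□■■□
■□□□□
□□□□□
t=3: □□■□□
□□■□□
□□□□□
□■□□■
□■□□■
□■■□□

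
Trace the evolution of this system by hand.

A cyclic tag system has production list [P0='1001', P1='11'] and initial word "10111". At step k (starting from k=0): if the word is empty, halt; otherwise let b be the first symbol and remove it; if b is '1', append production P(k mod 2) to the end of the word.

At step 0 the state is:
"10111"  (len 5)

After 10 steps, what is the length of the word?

17

gen 0: "10111"  (len 5)
gen 1: "01111001"  (len 8)
gen 2: "1111001"  (len 7)
gen 3: "1110011001"  (len 10)
gen 4: "11001100111"  (len 11)
gen 5: "10011001111001"  (len 14)
gen 6: "001100111100111"  (len 15)
gen 7: "01100111100111"  (len 14)
gen 8: "1100111100111"  (len 13)
gen 9: "1001111001111001"  (len 16)
gen 10: "00111100111100111"  (len 17)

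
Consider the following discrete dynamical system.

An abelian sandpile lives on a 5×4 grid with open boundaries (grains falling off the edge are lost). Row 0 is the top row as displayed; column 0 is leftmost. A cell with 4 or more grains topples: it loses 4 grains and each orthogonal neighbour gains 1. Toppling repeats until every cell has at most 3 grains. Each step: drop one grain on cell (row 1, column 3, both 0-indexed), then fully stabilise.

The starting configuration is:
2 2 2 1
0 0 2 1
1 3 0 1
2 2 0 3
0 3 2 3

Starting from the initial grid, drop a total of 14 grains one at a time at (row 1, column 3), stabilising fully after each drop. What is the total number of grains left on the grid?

gen 0: 2 2 2 1
0 0 2 1
1 3 0 1
2 2 0 3
0 3 2 3
gen 1: 2 2 2 1
0 0 2 2
1 3 0 1
2 2 0 3
0 3 2 3
gen 2: 2 2 2 1
0 0 2 3
1 3 0 1
2 2 0 3
0 3 2 3
gen 3: 2 2 2 2
0 0 3 0
1 3 0 2
2 2 0 3
0 3 2 3
gen 4: 2 2 2 2
0 0 3 1
1 3 0 2
2 2 0 3
0 3 2 3
gen 5: 2 2 2 2
0 0 3 2
1 3 0 2
2 2 0 3
0 3 2 3
gen 6: 2 2 2 2
0 0 3 3
1 3 0 2
2 2 0 3
0 3 2 3
gen 7: 2 2 3 3
0 1 0 1
1 3 1 3
2 2 0 3
0 3 2 3
gen 8: 2 2 3 3
0 1 0 2
1 3 1 3
2 2 0 3
0 3 2 3
gen 9: 2 2 3 3
0 1 0 3
1 3 1 3
2 2 0 3
0 3 2 3
gen 10: 2 3 0 1
0 1 2 2
1 3 2 1
2 2 1 1
0 3 3 0
gen 11: 2 3 0 1
0 1 2 3
1 3 2 1
2 2 1 1
0 3 3 0
gen 12: 2 3 0 2
0 1 3 0
1 3 2 2
2 2 1 1
0 3 3 0
gen 13: 2 3 0 2
0 1 3 1
1 3 2 2
2 2 1 1
0 3 3 0
gen 14: 2 3 0 2
0 1 3 2
1 3 2 2
2 2 1 1
0 3 3 0

33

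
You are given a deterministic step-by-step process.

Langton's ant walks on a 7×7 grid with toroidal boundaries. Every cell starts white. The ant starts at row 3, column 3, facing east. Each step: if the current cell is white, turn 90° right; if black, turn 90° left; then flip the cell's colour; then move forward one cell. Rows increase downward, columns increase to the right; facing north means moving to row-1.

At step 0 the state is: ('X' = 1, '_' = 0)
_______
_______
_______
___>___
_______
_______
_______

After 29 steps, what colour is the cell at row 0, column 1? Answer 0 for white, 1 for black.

1

0) _______
_______
_______
___>___
_______
_______
_______
1) _______
_______
_______
___X___
___v___
_______
_______
2) _______
_______
_______
___X___
__<X___
_______
_______
3) _______
_______
_______
__^X___
__XX___
_______
_______
4) _______
_______
_______
__X>___
__XX___
_______
_______
5) _______
_______
___^___
__X____
__XX___
_______
_______
6) _______
_______
___X>__
__X____
__XX___
_______
_______
7) _______
_______
___XX__
__X_v__
__XX___
_______
_______
8) _______
_______
___XX__
__X<X__
__XX___
_______
_______
9) _______
_______
___^X__
__XXX__
__XX___
_______
_______
10) _______
_______
__<_X__
__XXX__
__XX___
_______
_______
11) _______
__^____
__X_X__
__XXX__
__XX___
_______
_______
12) _______
__X>___
__X_X__
__XXX__
__XX___
_______
_______
13) _______
__XX___
__XvX__
__XXX__
__XX___
_______
_______
14) _______
__XX___
__<XX__
__XXX__
__XX___
_______
_______
15) _______
__XX___
___XX__
__vXX__
__XX___
_______
_______
16) _______
__XX___
___XX__
___>X__
__XX___
_______
_______
17) _______
__XX___
___^X__
____X__
__XX___
_______
_______
18) _______
__XX___
__<_X__
____X__
__XX___
_______
_______
19) _______
__^X___
__X_X__
____X__
__XX___
_______
_______
20) _______
_<_X___
__X_X__
____X__
__XX___
_______
_______
21) _^_____
_X_X___
__X_X__
____X__
__XX___
_______
_______
22) _X>____
_X_X___
__X_X__
____X__
__XX___
_______
_______
23) _XX____
_XvX___
__X_X__
____X__
__XX___
_______
_______
24) _XX____
_<XX___
__X_X__
____X__
__XX___
_______
_______
25) _XX____
__XX___
_vX_X__
____X__
__XX___
_______
_______
26) _XX____
__XX___
<XX_X__
____X__
__XX___
_______
_______
27) _XX____
^_XX___
XXX_X__
____X__
__XX___
_______
_______
28) _XX____
X>XX___
XXX_X__
____X__
__XX___
_______
_______
29) _XX____
XXXX___
XvX_X__
____X__
__XX___
_______
_______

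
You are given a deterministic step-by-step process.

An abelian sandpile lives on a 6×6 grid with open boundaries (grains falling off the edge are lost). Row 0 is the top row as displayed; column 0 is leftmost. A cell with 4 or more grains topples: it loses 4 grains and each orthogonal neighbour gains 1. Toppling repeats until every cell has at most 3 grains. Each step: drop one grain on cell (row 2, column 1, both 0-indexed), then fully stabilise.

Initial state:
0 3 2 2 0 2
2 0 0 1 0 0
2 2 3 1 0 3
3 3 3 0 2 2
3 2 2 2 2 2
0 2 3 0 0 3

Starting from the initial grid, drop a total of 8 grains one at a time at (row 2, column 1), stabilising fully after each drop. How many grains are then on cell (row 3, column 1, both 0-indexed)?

step 0: 0 3 2 2 0 2
2 0 0 1 0 0
2 2 3 1 0 3
3 3 3 0 2 2
3 2 2 2 2 2
0 2 3 0 0 3
step 1: 0 3 2 2 0 2
2 0 0 1 0 0
2 3 3 1 0 3
3 3 3 0 2 2
3 2 2 2 2 2
0 2 3 0 0 3
step 2: 0 3 2 2 0 2
3 1 1 1 0 0
0 3 1 2 0 3
2 3 2 1 2 2
1 2 1 3 2 2
2 0 1 1 0 3
step 3: 0 3 2 2 0 2
3 2 1 1 0 0
1 1 2 2 0 3
3 0 3 1 2 2
1 3 1 3 2 2
2 0 1 1 0 3
step 4: 0 3 2 2 0 2
3 2 1 1 0 0
1 2 2 2 0 3
3 0 3 1 2 2
1 3 1 3 2 2
2 0 1 1 0 3
step 5: 0 3 2 2 0 2
3 2 1 1 0 0
1 3 2 2 0 3
3 0 3 1 2 2
1 3 1 3 2 2
2 0 1 1 0 3
step 6: 0 3 2 2 0 2
3 3 1 1 0 0
2 0 3 2 0 3
3 1 3 1 2 2
1 3 1 3 2 2
2 0 1 1 0 3
step 7: 0 3 2 2 0 2
3 3 1 1 0 0
2 1 3 2 0 3
3 1 3 1 2 2
1 3 1 3 2 2
2 0 1 1 0 3
step 8: 0 3 2 2 0 2
3 3 1 1 0 0
2 2 3 2 0 3
3 1 3 1 2 2
1 3 1 3 2 2
2 0 1 1 0 3

1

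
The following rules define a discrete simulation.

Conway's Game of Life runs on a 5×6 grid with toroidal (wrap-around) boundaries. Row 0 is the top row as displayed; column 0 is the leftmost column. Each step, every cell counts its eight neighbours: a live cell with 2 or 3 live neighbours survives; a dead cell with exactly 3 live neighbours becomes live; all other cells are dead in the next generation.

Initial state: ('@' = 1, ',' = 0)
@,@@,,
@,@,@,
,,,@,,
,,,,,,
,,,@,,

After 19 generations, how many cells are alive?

16

[0] @,@@,,
@,@,@,
,,,@,,
,,,,,,
,,,@,,
[1] ,,@,@@
,,@,@@
,,,@,,
,,,,,,
,,@@,,
[2] ,@@,,@
,,@,,@
,,,@@,
,,@@,,
,,@@@,
[3] @@,,,@
@@@,,@
,,,,@,
,,,,,,
,,,,@,
[4] ,,@,@,
,,@,@,
@@,,,@
,,,,,,
@,,,,@
[5] ,@,,@,
@,@,@,
@@,,,@
,@,,,,
,,,,,@
[6] @@,@@,
,,@@@,
,,@,,@
,@,,,@
@,,,,,
[7] @@,,@,
@,,,,,
@@@,,@
,@,,,@
,,@,@,
[8] @@,@,,
,,@,,,
,,@,,@
,,,@@@
,,@@@,
[9] ,@,,@,
@,@@,,
,,@,,@
,,,,,@
@@,,,,
[10] ,,,@,@
@,@@@@
@@@@@@
,@,,,@
@@,,,@
[11] ,,,@,,
,,,,,,
,,,,,,
,,,@,,
,@@,,@
[12] ,,@,,,
,,,,,,
,,,,,,
,,@,,,
,,@@@,
[13] ,,@,,,
,,,,,,
,,,,,,
,,@,,,
,@@,,,
[14] ,@@,,,
,,,,,,
,,,,,,
,@@,,,
,@@@,,
[15] ,@,@,,
,,,,,,
,,,,,,
,@,@,,
@,,@,,
[16] ,,@,,,
,,,,,,
,,,,,,
,,@,,,
@@,@@,
[17] ,@@@,,
,,,,,,
,,,,,,
,@@@,,
,@,@,,
[18] ,@,@,,
,,@,,,
,,@,,,
,@,@,,
@,,,@,
[19] ,@@@,,
,@@@,,
,@@@,,
,@@@,,
@@,@@,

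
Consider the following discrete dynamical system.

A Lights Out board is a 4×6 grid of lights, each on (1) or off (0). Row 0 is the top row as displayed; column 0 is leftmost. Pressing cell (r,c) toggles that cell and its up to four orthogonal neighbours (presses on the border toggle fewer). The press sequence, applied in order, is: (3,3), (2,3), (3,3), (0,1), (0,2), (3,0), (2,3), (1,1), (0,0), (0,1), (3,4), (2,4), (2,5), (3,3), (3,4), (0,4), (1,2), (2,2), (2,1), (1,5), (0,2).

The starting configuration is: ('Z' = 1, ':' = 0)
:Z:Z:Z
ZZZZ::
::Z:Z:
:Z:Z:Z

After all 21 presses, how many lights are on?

13

0) :Z:Z:Z
ZZZZ::
::Z:Z:
:Z:Z:Z
1) :Z:Z:Z
ZZZZ::
::ZZZ:
:ZZ:ZZ
2) :Z:Z:Z
ZZZ:::
::::::
:ZZZZZ
3) :Z:Z:Z
ZZZ:::
:::Z::
:Z:::Z
4) Z:ZZ:Z
Z:Z:::
:::Z::
:Z:::Z
5) ZZ:::Z
Z:::::
:::Z::
:Z:::Z
6) ZZ:::Z
Z:::::
Z::Z::
Z::::Z
7) ZZ:::Z
Z::Z::
Z:Z:Z:
Z::Z:Z
8) Z::::Z
:ZZZ::
ZZZ:Z:
Z::Z:Z
9) :Z:::Z
ZZZZ::
ZZZ:Z:
Z::Z:Z
10) Z:Z::Z
Z:ZZ::
ZZZ:Z:
Z::Z:Z
11) Z:Z::Z
Z:ZZ::
ZZZ:::
Z:::Z:
12) Z:Z::Z
Z:ZZZ:
ZZZZZZ
Z:::::
13) Z:Z::Z
Z:ZZZZ
ZZZZ::
Z::::Z
14) Z:Z::Z
Z:ZZZZ
ZZZ:::
Z:ZZZZ
15) Z:Z::Z
Z:ZZZZ
ZZZ:Z:
Z:Z:::
16) Z:ZZZ:
Z:ZZ:Z
ZZZ:Z:
Z:Z:::
17) Z::ZZ:
ZZ:::Z
ZZ::Z:
Z:Z:::
18) Z::ZZ:
ZZZ::Z
Z:ZZZ:
Z:::::
19) Z::ZZ:
Z:Z::Z
:Z:ZZ:
ZZ::::
20) Z::ZZZ
Z:Z:Z:
:Z:ZZZ
ZZ::::
21) ZZZ:ZZ
Z:::Z:
:Z:ZZZ
ZZ::::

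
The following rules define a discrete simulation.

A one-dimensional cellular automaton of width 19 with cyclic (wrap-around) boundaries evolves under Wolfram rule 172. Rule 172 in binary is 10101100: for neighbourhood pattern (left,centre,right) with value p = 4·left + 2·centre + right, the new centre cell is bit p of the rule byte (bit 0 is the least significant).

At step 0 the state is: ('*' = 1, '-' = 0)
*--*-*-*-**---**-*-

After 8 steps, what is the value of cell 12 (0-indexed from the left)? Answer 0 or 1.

0

t=0: *--*-*-*-**---**-*-
t=1: *--*******----*-***
t=2: ---******-----*****
t=3: ---*****------****-
t=4: ---****-------***--
t=5: ---***--------**---
t=6: ---**---------*----
t=7: ---*----------*----
t=8: ---*----------*----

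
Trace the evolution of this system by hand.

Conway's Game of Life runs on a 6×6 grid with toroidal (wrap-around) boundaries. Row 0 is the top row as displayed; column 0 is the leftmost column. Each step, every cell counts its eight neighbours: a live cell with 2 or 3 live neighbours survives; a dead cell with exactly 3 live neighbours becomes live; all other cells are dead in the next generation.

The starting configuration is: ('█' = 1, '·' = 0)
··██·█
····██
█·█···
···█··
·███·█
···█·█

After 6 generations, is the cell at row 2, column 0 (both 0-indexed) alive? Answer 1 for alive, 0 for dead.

step 0: ··██·█
····██
█·█···
···█··
·███·█
···█·█
step 1: █·██·█
███·██
···███
█··██·
█··█··
·█···█
step 2: ···█··
······
······
█·█···
████··
·█·█·█
step 3: ··█·█·
······
······
█·██··
···███
·█·█··
step 4: ··██··
······
······
··██·█
██···█
·····█
step 5: ······
······
······
·██·██
·██··█
·██·██
step 6: ······
······
······
·█████
······
·█████

0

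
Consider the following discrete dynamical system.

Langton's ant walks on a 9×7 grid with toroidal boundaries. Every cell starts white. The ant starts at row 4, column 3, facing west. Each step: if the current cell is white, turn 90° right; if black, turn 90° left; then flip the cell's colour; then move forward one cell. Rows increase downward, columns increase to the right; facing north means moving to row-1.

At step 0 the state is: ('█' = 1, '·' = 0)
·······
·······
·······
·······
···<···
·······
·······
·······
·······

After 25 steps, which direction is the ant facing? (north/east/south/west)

north

k=0  ·······
·······
·······
·······
···<···
·······
·······
·······
·······
k=1  ·······
·······
·······
···^···
···█···
·······
·······
·······
·······
k=2  ·······
·······
·······
···█>··
···█···
·······
·······
·······
·······
k=3  ·······
·······
·······
···██··
···█v··
·······
·······
·······
·······
k=4  ·······
·······
·······
···██··
···<█··
·······
·······
·······
·······
k=5  ·······
·······
·······
···██··
····█··
···v···
·······
·······
·······
k=6  ·······
·······
·······
···██··
····█··
··<█···
·······
·······
·······
k=7  ·······
·······
·······
···██··
··^·█··
··██···
·······
·······
·······
k=8  ·······
·······
·······
···██··
··█>█··
··██···
·······
·······
·······
k=9  ·······
·······
·······
···██··
··███··
··█v···
·······
·······
·······
k=10  ·······
·······
·······
···██··
··███··
··█·>··
·······
·······
·······
k=11  ·······
·······
·······
···██··
··███··
··█·█··
····v··
·······
·······
k=12  ·······
·······
·······
···██··
··███··
··█·█··
···<█··
·······
·······
k=13  ·······
·······
·······
···██··
··███··
··█^█··
···██··
·······
·······
k=14  ·······
·······
·······
···██··
··███··
··██>··
···██··
·······
·······
k=15  ·······
·······
·······
···██··
··██^··
··██···
···██··
·······
·······
k=16  ·······
·······
·······
···██··
··█<···
··██···
···██··
·······
·······
k=17  ·······
·······
·······
···██··
··█····
··█v···
···██··
·······
·······
k=18  ·······
·······
·······
···██··
··█····
··█·>··
···██··
·······
·······
k=19  ·······
·······
·······
···██··
··█····
··█·█··
···█v··
·······
·······
k=20  ·······
·······
·······
···██··
··█····
··█·█··
···█·>·
·······
·······
k=21  ·······
·······
·······
···██··
··█····
··█·█··
···█·█·
·····v·
·······
k=22  ·······
·······
·······
···██··
··█····
··█·█··
···█·█·
····<█·
·······
k=23  ·······
·······
·······
···██··
··█····
··█·█··
···█^█·
····██·
·······
k=24  ·······
·······
·······
···██··
··█····
··█·█··
···██>·
····██·
·······
k=25  ·······
·······
·······
···██··
··█····
··█·█^·
···██··
····██·
·······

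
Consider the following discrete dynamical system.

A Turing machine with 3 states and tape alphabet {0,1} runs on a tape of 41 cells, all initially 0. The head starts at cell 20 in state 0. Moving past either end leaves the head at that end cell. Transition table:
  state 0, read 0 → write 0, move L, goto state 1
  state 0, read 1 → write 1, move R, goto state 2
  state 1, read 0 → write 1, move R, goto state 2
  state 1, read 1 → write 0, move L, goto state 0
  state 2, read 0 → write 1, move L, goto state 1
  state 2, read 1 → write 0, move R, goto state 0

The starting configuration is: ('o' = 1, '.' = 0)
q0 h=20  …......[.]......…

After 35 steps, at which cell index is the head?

step 0: q0 h=20  …......[.]......…
step 1: q1 h=19  …......[.]......…
step 2: q2 h=20  ….....o[.]......…
step 3: q1 h=19  …......[o]o.....…
step 4: q0 h=18  …......[.].o....…
step 5: q1 h=17  …......[.]..o...…
step 6: q2 h=18  ….....o[.].o....…
step 7: q1 h=17  …......[o]o.o...…
step 8: q0 h=16  …......[.].o.o..…
step 9: q1 h=15  …......[.]..o.o.…
step 10: q2 h=16  ….....o[.].o.o..…
step 11: q1 h=15  …......[o]o.o.o.…
step 12: q0 h=14  …......[.].o.o.o…
step 13: q1 h=13  …......[.]..o.o.…
step 14: q2 h=14  ….....o[.].o.o.o…
step 15: q1 h=13  …......[o]o.o.o.…
step 16: q0 h=12  …......[.].o.o.o…
step 17: q1 h=11  …......[.]..o.o.…
step 18: q2 h=12  ….....o[.].o.o.o…
step 19: q1 h=11  …......[o]o.o.o.…
step 20: q0 h=10  …......[.].o.o.o…
step 21: q1 h= 9  …......[.]..o.o.…
step 22: q2 h=10  ….....o[.].o.o.o…
step 23: q1 h= 9  …......[o]o.o.o.…
step 24: q0 h= 8  …......[.].o.o.o…
step 25: q1 h= 7  …......[.]..o.o.…
step 26: q2 h= 8  ….....o[.].o.o.o…
step 27: q1 h= 7  …......[o]o.o.o.…
step 28: q0 h= 6  |......[.].o.o.o…
step 29: q1 h= 5  |.....[.]..o.o.…
step 30: q2 h= 6  |.....o[.].o.o.o…
step 31: q1 h= 5  |.....[o]o.o.o.…
step 32: q0 h= 4  |....[.].o.o.o…
step 33: q1 h= 3  |...[.]..o.o.…
step 34: q2 h= 4  |...o[.].o.o.o…
step 35: q1 h= 3  |...[o]o.o.o.…

3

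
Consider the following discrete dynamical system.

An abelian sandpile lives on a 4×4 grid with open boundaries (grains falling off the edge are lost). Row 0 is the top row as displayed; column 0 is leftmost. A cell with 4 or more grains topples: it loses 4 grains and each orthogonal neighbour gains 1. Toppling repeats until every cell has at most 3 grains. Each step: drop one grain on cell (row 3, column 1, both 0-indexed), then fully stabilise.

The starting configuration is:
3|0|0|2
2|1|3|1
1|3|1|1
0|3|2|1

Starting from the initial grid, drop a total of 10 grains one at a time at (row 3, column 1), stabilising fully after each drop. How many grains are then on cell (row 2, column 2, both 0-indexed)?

3

t=0: 3|0|0|2
2|1|3|1
1|3|1|1
0|3|2|1
t=1: 3|0|0|2
2|2|3|1
2|0|2|1
1|1|3|1
t=2: 3|0|0|2
2|2|3|1
2|0|2|1
1|2|3|1
t=3: 3|0|0|2
2|2|3|1
2|0|2|1
1|3|3|1
t=4: 3|0|0|2
2|2|3|1
2|1|3|1
2|1|0|2
t=5: 3|0|0|2
2|2|3|1
2|1|3|1
2|2|0|2
t=6: 3|0|0|2
2|2|3|1
2|1|3|1
2|3|0|2
t=7: 3|0|0|2
2|2|3|1
2|2|3|1
3|0|1|2
t=8: 3|0|0|2
2|2|3|1
2|2|3|1
3|1|1|2
t=9: 3|0|0|2
2|2|3|1
2|2|3|1
3|2|1|2
t=10: 3|0|0|2
2|2|3|1
2|2|3|1
3|3|1|2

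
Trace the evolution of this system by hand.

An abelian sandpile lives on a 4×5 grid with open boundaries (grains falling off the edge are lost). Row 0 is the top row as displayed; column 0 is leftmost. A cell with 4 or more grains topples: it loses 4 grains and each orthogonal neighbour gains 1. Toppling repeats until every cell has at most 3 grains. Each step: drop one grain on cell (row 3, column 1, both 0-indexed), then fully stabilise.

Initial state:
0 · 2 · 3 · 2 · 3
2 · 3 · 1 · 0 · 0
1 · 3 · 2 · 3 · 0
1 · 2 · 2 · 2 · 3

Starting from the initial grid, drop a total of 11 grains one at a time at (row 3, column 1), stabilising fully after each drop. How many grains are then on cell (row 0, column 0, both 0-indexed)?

1

step 0: 0 · 2 · 3 · 2 · 3
2 · 3 · 1 · 0 · 0
1 · 3 · 2 · 3 · 0
1 · 2 · 2 · 2 · 3
step 1: 0 · 2 · 3 · 2 · 3
2 · 3 · 1 · 0 · 0
1 · 3 · 2 · 3 · 0
1 · 3 · 2 · 2 · 3
step 2: 0 · 3 · 3 · 2 · 3
3 · 0 · 2 · 0 · 0
2 · 1 · 3 · 3 · 0
2 · 1 · 3 · 2 · 3
step 3: 0 · 3 · 3 · 2 · 3
3 · 0 · 2 · 0 · 0
2 · 1 · 3 · 3 · 0
2 · 2 · 3 · 2 · 3
step 4: 0 · 3 · 3 · 2 · 3
3 · 0 · 2 · 0 · 0
2 · 1 · 3 · 3 · 0
2 · 3 · 3 · 2 · 3
step 5: 0 · 3 · 3 · 2 · 3
3 · 0 · 3 · 1 · 0
2 · 3 · 1 · 1 · 2
3 · 1 · 2 · 1 · 0
step 6: 0 · 3 · 3 · 2 · 3
3 · 0 · 3 · 1 · 0
2 · 3 · 1 · 1 · 2
3 · 2 · 2 · 1 · 0
step 7: 0 · 3 · 3 · 2 · 3
3 · 0 · 3 · 1 · 0
2 · 3 · 1 · 1 · 2
3 · 3 · 2 · 1 · 0
step 8: 1 · 3 · 3 · 2 · 3
0 · 2 · 3 · 1 · 0
1 · 1 · 2 · 1 · 2
1 · 2 · 3 · 1 · 0
step 9: 1 · 3 · 3 · 2 · 3
0 · 2 · 3 · 1 · 0
1 · 1 · 2 · 1 · 2
1 · 3 · 3 · 1 · 0
step 10: 1 · 3 · 3 · 2 · 3
0 · 2 · 3 · 1 · 0
1 · 2 · 3 · 1 · 2
2 · 1 · 0 · 2 · 0
step 11: 1 · 3 · 3 · 2 · 3
0 · 2 · 3 · 1 · 0
1 · 2 · 3 · 1 · 2
2 · 2 · 0 · 2 · 0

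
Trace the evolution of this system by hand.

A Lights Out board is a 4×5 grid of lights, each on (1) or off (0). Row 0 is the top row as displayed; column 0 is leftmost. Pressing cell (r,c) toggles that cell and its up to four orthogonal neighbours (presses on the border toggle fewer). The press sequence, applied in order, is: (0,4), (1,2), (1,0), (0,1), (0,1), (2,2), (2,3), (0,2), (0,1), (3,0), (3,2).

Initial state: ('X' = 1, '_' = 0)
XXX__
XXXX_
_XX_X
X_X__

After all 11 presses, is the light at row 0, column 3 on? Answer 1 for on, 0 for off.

0

t=0: XXX__
XXXX_
_XX_X
X_X__
t=1: XXXXX
XXXXX
_XX_X
X_X__
t=2: XX_XX
X___X
_X__X
X_X__
t=3: _X_XX
_X__X
XX__X
X_X__
t=4: X_XXX
____X
XX__X
X_X__
t=5: _X_XX
_X__X
XX__X
X_X__
t=6: _X_XX
_XX_X
X_XXX
X____
t=7: _X_XX
_XXXX
X____
X__X_
t=8: __X_X
_X_XX
X____
X__X_
t=9: XX__X
___XX
X____
X__X_
t=10: XX__X
___XX
_____
_X_X_
t=11: XX__X
___XX
__X__
__X__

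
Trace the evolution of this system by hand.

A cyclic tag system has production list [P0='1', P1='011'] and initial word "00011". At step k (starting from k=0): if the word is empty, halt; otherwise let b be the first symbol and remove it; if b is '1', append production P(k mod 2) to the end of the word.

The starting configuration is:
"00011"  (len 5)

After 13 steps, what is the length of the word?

8

[0] "00011"  (len 5)
[1] "0011"  (len 4)
[2] "011"  (len 3)
[3] "11"  (len 2)
[4] "1011"  (len 4)
[5] "0111"  (len 4)
[6] "111"  (len 3)
[7] "111"  (len 3)
[8] "11011"  (len 5)
[9] "10111"  (len 5)
[10] "0111011"  (len 7)
[11] "111011"  (len 6)
[12] "11011011"  (len 8)
[13] "10110111"  (len 8)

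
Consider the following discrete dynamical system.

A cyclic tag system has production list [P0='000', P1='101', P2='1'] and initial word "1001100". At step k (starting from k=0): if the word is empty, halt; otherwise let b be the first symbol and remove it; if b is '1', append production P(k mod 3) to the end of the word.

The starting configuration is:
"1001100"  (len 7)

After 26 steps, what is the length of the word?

8

step 0: "1001100"  (len 7)
step 1: "001100000"  (len 9)
step 2: "01100000"  (len 8)
step 3: "1100000"  (len 7)
step 4: "100000000"  (len 9)
step 5: "00000000101"  (len 11)
step 6: "0000000101"  (len 10)
step 7: "000000101"  (len 9)
step 8: "00000101"  (len 8)
step 9: "0000101"  (len 7)
step 10: "000101"  (len 6)
step 11: "00101"  (len 5)
step 12: "0101"  (len 4)
step 13: "101"  (len 3)
step 14: "01101"  (len 5)
step 15: "1101"  (len 4)
step 16: "101000"  (len 6)
step 17: "01000101"  (len 8)
step 18: "1000101"  (len 7)
step 19: "000101000"  (len 9)
step 20: "00101000"  (len 8)
step 21: "0101000"  (len 7)
step 22: "101000"  (len 6)
step 23: "01000101"  (len 8)
step 24: "1000101"  (len 7)
step 25: "000101000"  (len 9)
step 26: "00101000"  (len 8)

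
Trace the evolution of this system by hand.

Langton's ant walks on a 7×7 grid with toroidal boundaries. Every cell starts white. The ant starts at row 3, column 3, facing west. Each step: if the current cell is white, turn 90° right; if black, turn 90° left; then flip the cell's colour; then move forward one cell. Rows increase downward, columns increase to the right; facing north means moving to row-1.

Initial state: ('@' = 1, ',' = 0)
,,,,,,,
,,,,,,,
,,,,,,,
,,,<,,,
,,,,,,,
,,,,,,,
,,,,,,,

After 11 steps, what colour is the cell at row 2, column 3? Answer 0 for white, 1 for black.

t=0: ,,,,,,,
,,,,,,,
,,,,,,,
,,,<,,,
,,,,,,,
,,,,,,,
,,,,,,,
t=1: ,,,,,,,
,,,,,,,
,,,^,,,
,,,@,,,
,,,,,,,
,,,,,,,
,,,,,,,
t=2: ,,,,,,,
,,,,,,,
,,,@>,,
,,,@,,,
,,,,,,,
,,,,,,,
,,,,,,,
t=3: ,,,,,,,
,,,,,,,
,,,@@,,
,,,@v,,
,,,,,,,
,,,,,,,
,,,,,,,
t=4: ,,,,,,,
,,,,,,,
,,,@@,,
,,,<@,,
,,,,,,,
,,,,,,,
,,,,,,,
t=5: ,,,,,,,
,,,,,,,
,,,@@,,
,,,,@,,
,,,v,,,
,,,,,,,
,,,,,,,
t=6: ,,,,,,,
,,,,,,,
,,,@@,,
,,,,@,,
,,<@,,,
,,,,,,,
,,,,,,,
t=7: ,,,,,,,
,,,,,,,
,,,@@,,
,,^,@,,
,,@@,,,
,,,,,,,
,,,,,,,
t=8: ,,,,,,,
,,,,,,,
,,,@@,,
,,@>@,,
,,@@,,,
,,,,,,,
,,,,,,,
t=9: ,,,,,,,
,,,,,,,
,,,@@,,
,,@@@,,
,,@v,,,
,,,,,,,
,,,,,,,
t=10: ,,,,,,,
,,,,,,,
,,,@@,,
,,@@@,,
,,@,>,,
,,,,,,,
,,,,,,,
t=11: ,,,,,,,
,,,,,,,
,,,@@,,
,,@@@,,
,,@,@,,
,,,,v,,
,,,,,,,

1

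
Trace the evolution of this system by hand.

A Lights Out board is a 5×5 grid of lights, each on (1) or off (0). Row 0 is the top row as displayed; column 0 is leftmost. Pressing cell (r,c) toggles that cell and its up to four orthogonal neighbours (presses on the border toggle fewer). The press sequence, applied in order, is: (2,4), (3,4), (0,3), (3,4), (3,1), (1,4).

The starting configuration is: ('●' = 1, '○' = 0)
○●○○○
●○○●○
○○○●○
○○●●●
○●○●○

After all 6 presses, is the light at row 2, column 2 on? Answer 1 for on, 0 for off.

k=0  ○●○○○
●○○●○
○○○●○
○○●●●
○●○●○
k=1  ○●○○○
●○○●●
○○○○●
○○●●○
○●○●○
k=2  ○●○○○
●○○●●
○○○○○
○○●○●
○●○●●
k=3  ○●●●●
●○○○●
○○○○○
○○●○●
○●○●●
k=4  ○●●●●
●○○○●
○○○○●
○○●●○
○●○●○
k=5  ○●●●●
●○○○●
○●○○●
●●○●○
○○○●○
k=6  ○●●●○
●○○●○
○●○○○
●●○●○
○○○●○

0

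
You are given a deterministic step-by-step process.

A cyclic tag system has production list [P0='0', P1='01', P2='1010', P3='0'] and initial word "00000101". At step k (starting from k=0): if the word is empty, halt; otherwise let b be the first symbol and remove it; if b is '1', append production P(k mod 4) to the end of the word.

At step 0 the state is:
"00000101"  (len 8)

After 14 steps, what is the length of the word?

0

[0] "00000101"  (len 8)
[1] "0000101"  (len 7)
[2] "000101"  (len 6)
[3] "00101"  (len 5)
[4] "0101"  (len 4)
[5] "101"  (len 3)
[6] "0101"  (len 4)
[7] "101"  (len 3)
[8] "010"  (len 3)
[9] "10"  (len 2)
[10] "001"  (len 3)
[11] "01"  (len 2)
[12] "1"  (len 1)
[13] "0"  (len 1)
[14] (halted — word empty)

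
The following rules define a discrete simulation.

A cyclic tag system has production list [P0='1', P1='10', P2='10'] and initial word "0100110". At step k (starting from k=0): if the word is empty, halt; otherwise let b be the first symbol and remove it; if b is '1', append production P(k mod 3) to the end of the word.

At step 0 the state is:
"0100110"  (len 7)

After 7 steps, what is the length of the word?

k=0  "0100110"  (len 7)
k=1  "100110"  (len 6)
k=2  "0011010"  (len 7)
k=3  "011010"  (len 6)
k=4  "11010"  (len 5)
k=5  "101010"  (len 6)
k=6  "0101010"  (len 7)
k=7  "101010"  (len 6)

6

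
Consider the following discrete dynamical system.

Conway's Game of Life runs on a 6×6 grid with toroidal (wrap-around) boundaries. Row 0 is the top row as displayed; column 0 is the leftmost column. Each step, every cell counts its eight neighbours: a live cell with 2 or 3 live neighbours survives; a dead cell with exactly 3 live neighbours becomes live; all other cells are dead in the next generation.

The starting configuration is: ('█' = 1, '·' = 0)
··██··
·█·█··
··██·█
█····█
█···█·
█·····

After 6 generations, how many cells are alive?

t=0: ··██··
·█·█··
··██·█
█····█
█···█·
█·····
t=1: ·███··
·█····
·███·█
██·█··
██····
·█·█·█
t=2: ·█·██·
····█·
···██·
···███
····██
···██·
t=3: ··█··█
··█··█
······
······
······
··█···
t=4: ·███··
······
······
······
······
······
t=5: ··█···
··█···
······
······
······
··█···
t=6: ·███··
······
······
······
······
······

3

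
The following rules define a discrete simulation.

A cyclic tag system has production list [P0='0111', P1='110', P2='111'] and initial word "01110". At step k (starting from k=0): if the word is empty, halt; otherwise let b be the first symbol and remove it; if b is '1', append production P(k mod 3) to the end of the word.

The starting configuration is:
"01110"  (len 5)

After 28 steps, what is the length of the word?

t=0: "01110"  (len 5)
t=1: "1110"  (len 4)
t=2: "110110"  (len 6)
t=3: "10110111"  (len 8)
t=4: "01101110111"  (len 11)
t=5: "1101110111"  (len 10)
t=6: "101110111111"  (len 12)
t=7: "011101111110111"  (len 15)
t=8: "11101111110111"  (len 14)
t=9: "1101111110111111"  (len 16)
t=10: "1011111101111110111"  (len 19)
t=11: "011111101111110111110"  (len 21)
t=12: "11111101111110111110"  (len 20)
t=13: "11111011111101111100111"  (len 23)
t=14: "1111011111101111100111110"  (len 25)
t=15: "111011111101111100111110111"  (len 27)
t=16: "110111111011111001111101110111"  (len 30)
t=17: "10111111011111001111101110111110"  (len 32)
t=18: "0111111011111001111101110111110111"  (len 34)
t=19: "111111011111001111101110111110111"  (len 33)
t=20: "11111011111001111101110111110111110"  (len 35)
t=21: "1111011111001111101110111110111110111"  (len 37)
t=22: "1110111110011111011101111101111101110111"  (len 40)
t=23: "110111110011111011101111101111101110111110"  (len 42)
t=24: "10111110011111011101111101111101110111110111"  (len 44)
t=25: "01111100111110111011111011111011101111101110111"  (len 47)
t=26: "1111100111110111011111011111011101111101110111"  (len 46)
t=27: "111100111110111011111011111011101111101110111111"  (len 48)
t=28: "111001111101110111110111110111011111011101111110111"  (len 51)

51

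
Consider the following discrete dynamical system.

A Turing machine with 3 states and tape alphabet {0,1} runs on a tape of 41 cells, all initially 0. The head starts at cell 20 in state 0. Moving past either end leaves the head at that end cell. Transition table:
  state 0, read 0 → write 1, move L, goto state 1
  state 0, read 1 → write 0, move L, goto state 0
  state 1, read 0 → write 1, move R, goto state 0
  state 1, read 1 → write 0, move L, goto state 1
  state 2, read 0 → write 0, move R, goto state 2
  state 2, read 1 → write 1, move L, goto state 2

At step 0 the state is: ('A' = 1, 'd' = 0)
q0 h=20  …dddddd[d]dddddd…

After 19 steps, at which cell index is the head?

11

gen 0: q0 h=20  …dddddd[d]dddddd…
gen 1: q1 h=19  …dddddd[d]Addddd…
gen 2: q0 h=20  …dddddA[A]dddddd…
gen 3: q0 h=19  …dddddd[A]dddddd…
gen 4: q0 h=18  …dddddd[d]dddddd…
gen 5: q1 h=17  …dddddd[d]Addddd…
gen 6: q0 h=18  …dddddA[A]dddddd…
gen 7: q0 h=17  …dddddd[A]dddddd…
gen 8: q0 h=16  …dddddd[d]dddddd…
gen 9: q1 h=15  …dddddd[d]Addddd…
gen 10: q0 h=16  …dddddA[A]dddddd…
gen 11: q0 h=15  …dddddd[A]dddddd…
gen 12: q0 h=14  …dddddd[d]dddddd…
gen 13: q1 h=13  …dddddd[d]Addddd…
gen 14: q0 h=14  …dddddA[A]dddddd…
gen 15: q0 h=13  …dddddd[A]dddddd…
gen 16: q0 h=12  …dddddd[d]dddddd…
gen 17: q1 h=11  …dddddd[d]Addddd…
gen 18: q0 h=12  …dddddA[A]dddddd…
gen 19: q0 h=11  …dddddd[A]dddddd…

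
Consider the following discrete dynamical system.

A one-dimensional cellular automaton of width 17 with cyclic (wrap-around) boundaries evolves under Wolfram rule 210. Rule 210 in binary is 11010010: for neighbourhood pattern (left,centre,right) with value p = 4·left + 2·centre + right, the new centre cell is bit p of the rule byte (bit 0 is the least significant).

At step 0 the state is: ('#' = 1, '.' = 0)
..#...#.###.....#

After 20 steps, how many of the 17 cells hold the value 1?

7

0) ..#...#.###.....#
1) ##.#.#...###...#.
2) .#....#.#.###.#..
3) #.#..#.....##..#.
4) ...##.#...#.###..
5) ..#.#..#.#...###.
6) .#...##...#.#.###
7) ..#.#.##.#.....##
8) ##.....#..#...#.#
9) ###...#.##.#.#...
10) .###.#...#....#.#
11) ..##..#.#.#..#...
12) .#.###.....##.#..
13) #...###...#.#..#.
14) .#.#.###.#...##..
15) #.....##..#.#.##.
16) .#...#.###.....#.
17) #.#.#...###...#.#
18) #....#.#.###.#...
19) .#..#.....##..#.#
20) ..##.#...#.###...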